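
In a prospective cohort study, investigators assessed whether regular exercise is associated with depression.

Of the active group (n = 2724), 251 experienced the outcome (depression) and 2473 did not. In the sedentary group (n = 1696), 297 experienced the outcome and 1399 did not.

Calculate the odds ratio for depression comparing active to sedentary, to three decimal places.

0.478

From the description: a = 251, b = 2473, c = 297, d = 1399.
OR = (a·d)/(b·c) = (251 × 1399) / (2473 × 297) = 351149 / 734481 = 0.47809
Exposure is associated with lower odds of depression (OR = 0.48 < 1).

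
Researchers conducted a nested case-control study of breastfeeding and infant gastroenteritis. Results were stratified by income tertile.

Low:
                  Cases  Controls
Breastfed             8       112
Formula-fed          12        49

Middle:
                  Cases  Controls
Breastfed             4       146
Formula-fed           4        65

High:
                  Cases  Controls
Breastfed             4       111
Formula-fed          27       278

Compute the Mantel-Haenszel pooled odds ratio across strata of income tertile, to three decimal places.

OR_MH = Σ(aᵢdᵢ/nᵢ) / Σ(bᵢcᵢ/nᵢ), where nᵢ is the stratum total.
Stratum 1 (Low): n = 181; a·d/n = 8·49/181 = 2.1657; b·c/n = 112·12/181 = 7.4254
Stratum 2 (Middle): n = 219; a·d/n = 4·65/219 = 1.1872; b·c/n = 146·4/219 = 2.6667
Stratum 3 (High): n = 420; a·d/n = 4·278/420 = 2.6476; b·c/n = 111·27/420 = 7.1357
OR_MH = (2.1657 + 1.1872 + 2.6476) / (7.4254 + 2.6667 + 7.1357) = 6.0006 / 17.2278 = 0.34831

0.348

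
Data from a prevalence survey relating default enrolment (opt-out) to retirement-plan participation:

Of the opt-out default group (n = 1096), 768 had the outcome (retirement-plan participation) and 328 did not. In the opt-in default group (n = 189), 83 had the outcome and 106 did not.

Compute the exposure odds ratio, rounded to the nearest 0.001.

From the description: a = 768, b = 328, c = 83, d = 106.
OR = (a·d)/(b·c) = (768 × 106) / (328 × 83) = 81408 / 27224 = 2.99030
The odds of retirement-plan participation are about 2.99 times as high in the opt-out default group.

2.990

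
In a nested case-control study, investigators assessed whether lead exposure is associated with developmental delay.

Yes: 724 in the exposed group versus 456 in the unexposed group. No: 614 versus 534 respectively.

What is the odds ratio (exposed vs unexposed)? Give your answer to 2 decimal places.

From the description: a = 724, b = 614, c = 456, d = 534.
OR = (a·d)/(b·c) = (724 × 534) / (614 × 456) = 386616 / 279984 = 1.38085
The odds of developmental delay are about 1.38 times as high in the exposed group.

1.38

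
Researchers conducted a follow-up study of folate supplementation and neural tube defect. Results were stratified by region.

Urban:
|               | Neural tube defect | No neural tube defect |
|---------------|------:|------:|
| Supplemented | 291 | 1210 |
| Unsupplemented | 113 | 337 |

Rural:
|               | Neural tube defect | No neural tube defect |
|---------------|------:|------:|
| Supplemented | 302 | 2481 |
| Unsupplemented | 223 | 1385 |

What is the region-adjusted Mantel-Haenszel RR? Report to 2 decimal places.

RR_MH = Σ(aᵢ·n₀ᵢ/nᵢ) / Σ(cᵢ·n₁ᵢ/nᵢ), with n₁ᵢ = aᵢ+bᵢ (exposed), n₀ᵢ = cᵢ+dᵢ (unexposed), nᵢ = n₁ᵢ+n₀ᵢ.
Stratum 1 (Urban): n₁ = 1501, n₀ = 450, n = 1951; a·n₀/n = 291·450/1951 = 67.1194; c·n₁/n = 113·1501/1951 = 86.9364
Stratum 2 (Rural): n₁ = 2783, n₀ = 1608, n = 4391; a·n₀/n = 302·1608/4391 = 110.5935; c·n₁/n = 223·2783/4391 = 141.3366
RR_MH = (67.1194 + 110.5935) / (86.9364 + 141.3366) = 177.7129 / 228.2730 = 0.77851

0.78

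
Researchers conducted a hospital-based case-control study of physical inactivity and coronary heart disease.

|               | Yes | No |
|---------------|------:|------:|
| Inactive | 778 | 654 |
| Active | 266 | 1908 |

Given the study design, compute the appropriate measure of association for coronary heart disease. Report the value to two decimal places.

8.53

Cells: a = 778, b = 654, c = 266, d = 1908.
This is a hospital-based case-control study: participants were sampled on outcome status, so risks in the source population cannot be estimated directly — relative risk is not valid here. The odds ratio is the appropriate measure.
OR = (a·d)/(b·c) = (778 × 1908) / (654 × 266) = 1484424 / 173964 = 8.53294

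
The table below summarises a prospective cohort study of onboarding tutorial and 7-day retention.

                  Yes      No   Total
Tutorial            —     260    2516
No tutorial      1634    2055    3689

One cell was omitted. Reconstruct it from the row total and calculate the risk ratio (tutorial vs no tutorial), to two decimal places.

The missing cell is in the exposed row: 2516 − 260 = 2256.
So a = 2256, b = 260, c = 1634, d = 2055.
RR = [a/(a+b)] / [c/(c+d)] = (2256/2516) / (1634/3689) = 0.89666/0.44294 = 2.02435

2.02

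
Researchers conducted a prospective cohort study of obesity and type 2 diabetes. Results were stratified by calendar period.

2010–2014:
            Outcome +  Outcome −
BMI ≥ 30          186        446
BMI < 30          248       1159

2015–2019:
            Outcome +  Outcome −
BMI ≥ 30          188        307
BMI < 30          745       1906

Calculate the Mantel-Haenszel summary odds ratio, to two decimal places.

OR_MH = Σ(aᵢdᵢ/nᵢ) / Σ(bᵢcᵢ/nᵢ), where nᵢ is the stratum total.
Stratum 1 (2010–2014): n = 2039; a·d/n = 186·1159/2039 = 105.7254; b·c/n = 446·248/2039 = 54.2462
Stratum 2 (2015–2019): n = 3146; a·d/n = 188·1906/3146 = 113.8996; b·c/n = 307·745/3146 = 72.7003
OR_MH = (105.7254 + 113.8996) / (54.2462 + 72.7003) = 219.6249 / 126.9465 = 1.73006

1.73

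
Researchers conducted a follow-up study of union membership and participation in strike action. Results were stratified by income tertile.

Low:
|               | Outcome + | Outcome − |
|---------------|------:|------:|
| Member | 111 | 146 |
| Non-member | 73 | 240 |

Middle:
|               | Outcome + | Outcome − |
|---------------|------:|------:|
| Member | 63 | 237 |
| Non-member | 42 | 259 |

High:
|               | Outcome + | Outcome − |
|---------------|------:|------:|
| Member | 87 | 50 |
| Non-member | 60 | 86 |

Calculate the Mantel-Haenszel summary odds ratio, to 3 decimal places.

OR_MH = Σ(aᵢdᵢ/nᵢ) / Σ(bᵢcᵢ/nᵢ), where nᵢ is the stratum total.
Stratum 1 (Low): n = 570; a·d/n = 111·240/570 = 46.7368; b·c/n = 146·73/570 = 18.6982
Stratum 2 (Middle): n = 601; a·d/n = 63·259/601 = 27.1498; b·c/n = 237·42/601 = 16.5624
Stratum 3 (High): n = 283; a·d/n = 87·86/283 = 26.4382; b·c/n = 50·60/283 = 10.6007
OR_MH = (46.7368 + 27.1498 + 26.4382) / (18.6982 + 16.5624 + 10.6007) = 100.3248 / 45.8613 = 2.18757

2.188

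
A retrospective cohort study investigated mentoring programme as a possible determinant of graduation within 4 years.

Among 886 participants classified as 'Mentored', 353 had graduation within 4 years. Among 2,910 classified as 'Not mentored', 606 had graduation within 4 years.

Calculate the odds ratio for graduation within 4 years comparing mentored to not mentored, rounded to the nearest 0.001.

From the description: a = 353, b = 533, c = 606, d = 2304.
OR = (a·d)/(b·c) = (353 × 2304) / (533 × 606) = 813312 / 322998 = 2.51801
The odds of graduation within 4 years are about 2.52 times as high in the mentored group.

2.518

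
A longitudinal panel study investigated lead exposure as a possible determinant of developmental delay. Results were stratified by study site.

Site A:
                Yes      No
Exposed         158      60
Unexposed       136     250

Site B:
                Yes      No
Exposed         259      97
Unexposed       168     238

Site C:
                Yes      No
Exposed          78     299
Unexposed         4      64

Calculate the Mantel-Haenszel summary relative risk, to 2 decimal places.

1.92

RR_MH = Σ(aᵢ·n₀ᵢ/nᵢ) / Σ(cᵢ·n₁ᵢ/nᵢ), with n₁ᵢ = aᵢ+bᵢ (exposed), n₀ᵢ = cᵢ+dᵢ (unexposed), nᵢ = n₁ᵢ+n₀ᵢ.
Stratum 1 (Site A): n₁ = 218, n₀ = 386, n = 604; a·n₀/n = 158·386/604 = 100.9735; c·n₁/n = 136·218/604 = 49.0861
Stratum 2 (Site B): n₁ = 356, n₀ = 406, n = 762; a·n₀/n = 259·406/762 = 137.9974; c·n₁/n = 168·356/762 = 78.4882
Stratum 3 (Site C): n₁ = 377, n₀ = 68, n = 445; a·n₀/n = 78·68/445 = 11.9191; c·n₁/n = 4·377/445 = 3.3888
RR_MH = (100.9735 + 137.9974 + 11.9191) / (49.0861 + 78.4882 + 3.3888) = 250.8900 / 130.9630 = 1.91573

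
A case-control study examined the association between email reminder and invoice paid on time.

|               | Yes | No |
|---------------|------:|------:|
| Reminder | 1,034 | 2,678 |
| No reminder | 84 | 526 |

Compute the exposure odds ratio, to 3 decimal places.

2.418

Cells: a = 1034, b = 2678, c = 84, d = 526.
OR = (a·d)/(b·c) = (1034 × 526) / (2678 × 84) = 543884 / 224952 = 2.41778
The odds of invoice paid on time are about 2.42 times as high in the reminder group.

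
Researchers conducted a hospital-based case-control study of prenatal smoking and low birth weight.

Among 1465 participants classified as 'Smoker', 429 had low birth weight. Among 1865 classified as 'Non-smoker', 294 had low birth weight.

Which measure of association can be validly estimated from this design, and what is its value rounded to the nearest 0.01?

2.21

From the description: a = 429, b = 1036, c = 294, d = 1571.
This is a hospital-based case-control study: participants were sampled on outcome status, so risks in the source population cannot be estimated directly — relative risk is not valid here. The odds ratio is the appropriate measure.
OR = (a·d)/(b·c) = (429 × 1571) / (1036 × 294) = 673959 / 304584 = 2.21272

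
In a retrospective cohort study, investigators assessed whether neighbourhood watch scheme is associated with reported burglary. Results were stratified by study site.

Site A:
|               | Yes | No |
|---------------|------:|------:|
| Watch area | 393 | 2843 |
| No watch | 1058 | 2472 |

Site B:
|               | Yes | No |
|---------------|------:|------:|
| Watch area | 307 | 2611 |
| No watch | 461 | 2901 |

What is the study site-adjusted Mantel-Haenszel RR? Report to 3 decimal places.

0.513

RR_MH = Σ(aᵢ·n₀ᵢ/nᵢ) / Σ(cᵢ·n₁ᵢ/nᵢ), with n₁ᵢ = aᵢ+bᵢ (exposed), n₀ᵢ = cᵢ+dᵢ (unexposed), nᵢ = n₁ᵢ+n₀ᵢ.
Stratum 1 (Site A): n₁ = 3236, n₀ = 3530, n = 6766; a·n₀/n = 393·3530/6766 = 205.0384; c·n₁/n = 1058·3236/6766 = 506.0136
Stratum 2 (Site B): n₁ = 2918, n₀ = 3362, n = 6280; a·n₀/n = 307·3362/6280 = 164.3525; c·n₁/n = 461·2918/6280 = 214.2035
RR_MH = (205.0384 + 164.3525) / (506.0136 + 214.2035) = 369.3910 / 720.2171 = 0.51289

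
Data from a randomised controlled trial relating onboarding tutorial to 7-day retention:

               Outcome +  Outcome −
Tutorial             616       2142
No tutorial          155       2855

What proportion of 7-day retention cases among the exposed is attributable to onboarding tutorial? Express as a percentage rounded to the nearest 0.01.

Cells: a = 616, b = 2142, c = 155, d = 2855.
Risk in exposed = 616/2758 = 0.22335; risk in unexposed = 155/3010 = 0.05150.
RR = 0.22335/0.05150 = 4.33732
AR% = (RR − 1)/RR × 100 = (4.33732 − 1)/4.33732 × 100 = 76.9443%

76.94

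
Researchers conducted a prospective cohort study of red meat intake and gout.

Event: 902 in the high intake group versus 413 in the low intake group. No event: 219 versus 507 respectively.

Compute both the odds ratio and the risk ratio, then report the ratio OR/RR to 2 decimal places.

2.82

From the description: a = 902, b = 219, c = 413, d = 507.
OR = (902·507)/(219·413) = 457314/90447 = 5.05615
Risk in exposed = 902/1121 = 0.80464; risk in unexposed = 413/920 = 0.44891; RR = 1.79242
OR/RR = 5.05615 / 1.79242 = 2.82086
The outcome is not rare, so the OR lies further from 1 than the RR.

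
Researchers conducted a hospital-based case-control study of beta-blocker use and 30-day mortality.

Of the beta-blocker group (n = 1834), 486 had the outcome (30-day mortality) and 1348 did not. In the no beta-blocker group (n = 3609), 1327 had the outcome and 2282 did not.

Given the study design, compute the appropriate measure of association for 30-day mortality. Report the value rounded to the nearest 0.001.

From the description: a = 486, b = 1348, c = 1327, d = 2282.
This is a hospital-based case-control study: participants were sampled on outcome status, so risks in the source population cannot be estimated directly — relative risk is not valid here. The odds ratio is the appropriate measure.
OR = (a·d)/(b·c) = (486 × 2282) / (1348 × 1327) = 1109052 / 1788796 = 0.62000

0.620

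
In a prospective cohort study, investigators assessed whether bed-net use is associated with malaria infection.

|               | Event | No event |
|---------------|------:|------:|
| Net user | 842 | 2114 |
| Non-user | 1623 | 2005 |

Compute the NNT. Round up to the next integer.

7

Risk in treated group = 842/2956 = 0.28484; risk in control = 1623/3628 = 0.44735.
Absolute risk reduction = 0.44735 − 0.28484 = 0.16251
NNT = 1 / ARR = 1 / 0.16251 = 6.153 → round up → 7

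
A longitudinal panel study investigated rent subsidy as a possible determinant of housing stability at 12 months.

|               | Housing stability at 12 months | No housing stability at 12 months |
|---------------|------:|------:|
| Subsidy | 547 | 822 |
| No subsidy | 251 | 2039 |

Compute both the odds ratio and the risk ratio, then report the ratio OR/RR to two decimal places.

1.48

Cells: a = 547, b = 822, c = 251, d = 2039.
OR = (547·2039)/(822·251) = 1115333/206322 = 5.40579
Risk in exposed = 547/1369 = 0.39956; risk in unexposed = 251/2290 = 0.10961; RR = 3.64540
OR/RR = 5.40579 / 3.64540 = 1.48291
The outcome is not rare, so the OR lies further from 1 than the RR.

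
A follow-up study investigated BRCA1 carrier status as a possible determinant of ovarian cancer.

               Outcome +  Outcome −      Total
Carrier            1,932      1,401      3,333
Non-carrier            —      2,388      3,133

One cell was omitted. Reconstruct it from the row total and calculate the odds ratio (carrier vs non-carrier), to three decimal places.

4.420

The missing cell is in the unexposed row: 3133 − 2388 = 745.
So a = 1932, b = 1401, c = 745, d = 2388.
OR = (a·d)/(b·c) = (1932 × 2388) / (1401 × 745) = 4613616 / 1043745 = 4.42025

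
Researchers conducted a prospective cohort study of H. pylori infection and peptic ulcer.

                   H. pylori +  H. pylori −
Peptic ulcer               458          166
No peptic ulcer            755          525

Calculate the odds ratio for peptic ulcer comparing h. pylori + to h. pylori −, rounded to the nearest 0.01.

1.92

Reading the table with exposure as columns: a = 458 (H. pylori +, case), b = 755 (H. pylori +, non-case), c = 166 (H. pylori −, case), d = 525.
OR = (a·d)/(b·c) = (458 × 525) / (755 × 166) = 240450 / 125330 = 1.91854
The odds of peptic ulcer are about 1.92 times as high in the h. pylori + group.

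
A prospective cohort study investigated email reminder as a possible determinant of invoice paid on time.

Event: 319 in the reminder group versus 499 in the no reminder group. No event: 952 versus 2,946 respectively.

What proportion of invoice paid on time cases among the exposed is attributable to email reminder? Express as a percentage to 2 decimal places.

From the description: a = 319, b = 952, c = 499, d = 2946.
Risk in exposed = 319/1271 = 0.25098; risk in unexposed = 499/3445 = 0.14485.
RR = 0.25098/0.14485 = 1.73274
AR% = (RR − 1)/RR × 100 = (1.73274 − 1)/1.73274 × 100 = 42.2880%

42.29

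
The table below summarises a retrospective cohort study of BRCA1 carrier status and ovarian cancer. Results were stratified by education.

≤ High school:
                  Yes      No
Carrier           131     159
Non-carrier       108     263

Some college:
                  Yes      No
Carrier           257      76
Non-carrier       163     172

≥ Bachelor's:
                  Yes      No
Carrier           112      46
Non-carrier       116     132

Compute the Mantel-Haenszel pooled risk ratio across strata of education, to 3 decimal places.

RR_MH = Σ(aᵢ·n₀ᵢ/nᵢ) / Σ(cᵢ·n₁ᵢ/nᵢ), with n₁ᵢ = aᵢ+bᵢ (exposed), n₀ᵢ = cᵢ+dᵢ (unexposed), nᵢ = n₁ᵢ+n₀ᵢ.
Stratum 1 (≤ High school): n₁ = 290, n₀ = 371, n = 661; a·n₀/n = 131·371/661 = 73.5265; c·n₁/n = 108·290/661 = 47.3828
Stratum 2 (Some college): n₁ = 333, n₀ = 335, n = 668; a·n₀/n = 257·335/668 = 128.8847; c·n₁/n = 163·333/668 = 81.2560
Stratum 3 (≥ Bachelor's): n₁ = 158, n₀ = 248, n = 406; a·n₀/n = 112·248/406 = 68.4138; c·n₁/n = 116·158/406 = 45.1429
RR_MH = (73.5265 + 128.8847 + 68.4138) / (47.3828 + 81.2560 + 45.1429) = 270.8250 / 173.7816 = 1.55842

1.558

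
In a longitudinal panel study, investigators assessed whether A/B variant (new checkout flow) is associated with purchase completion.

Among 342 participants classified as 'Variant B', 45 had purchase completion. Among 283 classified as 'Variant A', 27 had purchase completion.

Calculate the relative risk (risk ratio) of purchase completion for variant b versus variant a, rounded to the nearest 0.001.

From the description: a = 45, b = 297, c = 27, d = 256.
Risk in exposed = 45/342 = 0.13158; risk in unexposed = 27/283 = 0.09541.
RR = 0.13158 / 0.09541 = 1.37914
The risk among the exposed is 1.38 times that among the unexposed.

1.379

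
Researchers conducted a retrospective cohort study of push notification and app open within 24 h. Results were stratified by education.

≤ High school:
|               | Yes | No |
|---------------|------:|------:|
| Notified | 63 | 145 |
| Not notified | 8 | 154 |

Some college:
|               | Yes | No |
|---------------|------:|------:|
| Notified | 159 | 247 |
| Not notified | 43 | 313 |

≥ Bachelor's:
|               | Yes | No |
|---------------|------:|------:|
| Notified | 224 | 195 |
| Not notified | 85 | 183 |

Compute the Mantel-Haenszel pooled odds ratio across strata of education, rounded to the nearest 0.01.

3.67

OR_MH = Σ(aᵢdᵢ/nᵢ) / Σ(bᵢcᵢ/nᵢ), where nᵢ is the stratum total.
Stratum 1 (≤ High school): n = 370; a·d/n = 63·154/370 = 26.2216; b·c/n = 145·8/370 = 3.1351
Stratum 2 (Some college): n = 762; a·d/n = 159·313/762 = 65.3110; b·c/n = 247·43/762 = 13.9383
Stratum 3 (≥ Bachelor's): n = 687; a·d/n = 224·183/687 = 59.6681; b·c/n = 195·85/687 = 24.1266
OR_MH = (26.2216 + 65.3110 + 59.6681) / (3.1351 + 13.9383 + 24.1266) = 151.2008 / 41.2001 = 3.66991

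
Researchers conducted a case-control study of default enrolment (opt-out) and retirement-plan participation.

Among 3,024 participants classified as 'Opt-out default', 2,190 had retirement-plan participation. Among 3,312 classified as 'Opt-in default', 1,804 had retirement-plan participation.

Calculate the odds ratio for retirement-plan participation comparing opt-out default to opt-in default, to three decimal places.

2.195

From the description: a = 2190, b = 834, c = 1804, d = 1508.
OR = (a·d)/(b·c) = (2190 × 1508) / (834 × 1804) = 3302520 / 1504536 = 2.19504
The odds of retirement-plan participation are about 2.20 times as high in the opt-out default group.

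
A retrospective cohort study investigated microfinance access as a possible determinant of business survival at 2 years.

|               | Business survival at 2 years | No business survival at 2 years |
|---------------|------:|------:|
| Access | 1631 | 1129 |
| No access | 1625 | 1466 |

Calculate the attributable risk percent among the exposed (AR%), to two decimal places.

Cells: a = 1631, b = 1129, c = 1625, d = 1466.
Risk in exposed = 1631/2760 = 0.59094; risk in unexposed = 1625/3091 = 0.52572.
RR = 0.59094/0.52572 = 1.12406
AR% = (RR − 1)/RR × 100 = (1.12406 − 1)/1.12406 × 100 = 11.0370%

11.04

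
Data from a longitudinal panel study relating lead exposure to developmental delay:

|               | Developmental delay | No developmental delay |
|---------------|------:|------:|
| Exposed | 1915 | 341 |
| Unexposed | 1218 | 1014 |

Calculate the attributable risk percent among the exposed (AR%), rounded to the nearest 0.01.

Cells: a = 1915, b = 341, c = 1218, d = 1014.
Risk in exposed = 1915/2256 = 0.84885; risk in unexposed = 1218/2232 = 0.54570.
RR = 0.84885/0.54570 = 1.55552
AR% = (RR − 1)/RR × 100 = (1.55552 − 1)/1.55552 × 100 = 35.7130%

35.71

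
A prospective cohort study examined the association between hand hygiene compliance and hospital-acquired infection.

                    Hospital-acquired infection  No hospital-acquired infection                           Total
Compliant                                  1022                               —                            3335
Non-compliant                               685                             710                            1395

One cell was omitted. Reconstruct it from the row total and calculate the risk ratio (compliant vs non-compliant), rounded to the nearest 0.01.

0.62

The missing cell is in the exposed row: 3335 − 1022 = 2313.
So a = 1022, b = 2313, c = 685, d = 710.
RR = [a/(a+b)] / [c/(c+d)] = (1022/3335) / (685/1395) = 0.30645/0.49104 = 0.62408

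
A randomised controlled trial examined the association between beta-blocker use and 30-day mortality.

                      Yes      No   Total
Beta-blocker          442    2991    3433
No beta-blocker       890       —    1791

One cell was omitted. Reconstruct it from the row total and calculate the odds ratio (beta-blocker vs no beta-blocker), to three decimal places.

The missing cell is in the unexposed row: 1791 − 890 = 901.
So a = 442, b = 2991, c = 890, d = 901.
OR = (a·d)/(b·c) = (442 × 901) / (2991 × 890) = 398242 / 2661990 = 0.14960

0.150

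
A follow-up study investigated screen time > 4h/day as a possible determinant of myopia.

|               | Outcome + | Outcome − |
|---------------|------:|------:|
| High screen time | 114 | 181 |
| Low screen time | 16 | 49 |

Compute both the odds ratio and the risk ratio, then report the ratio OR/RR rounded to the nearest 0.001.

1.229

Cells: a = 114, b = 181, c = 16, d = 49.
OR = (114·49)/(181·16) = 5586/2896 = 1.92887
Risk in exposed = 114/295 = 0.38644; risk in unexposed = 16/65 = 0.24615; RR = 1.56992
OR/RR = 1.92887 / 1.56992 = 1.22864
The outcome is not rare, so the OR lies further from 1 than the RR.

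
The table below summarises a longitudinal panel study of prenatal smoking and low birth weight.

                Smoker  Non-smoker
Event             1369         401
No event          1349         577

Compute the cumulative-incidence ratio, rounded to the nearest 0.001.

1.228

Reading the table with exposure as columns: a = 1369 (Smoker, case), b = 1349 (Smoker, non-case), c = 401 (Non-smoker, case), d = 577.
Risk in exposed = 1369/2718 = 0.50368; risk in unexposed = 401/978 = 0.41002.
RR = 0.50368 / 0.41002 = 1.22842
The risk among the exposed is 1.23 times that among the unexposed.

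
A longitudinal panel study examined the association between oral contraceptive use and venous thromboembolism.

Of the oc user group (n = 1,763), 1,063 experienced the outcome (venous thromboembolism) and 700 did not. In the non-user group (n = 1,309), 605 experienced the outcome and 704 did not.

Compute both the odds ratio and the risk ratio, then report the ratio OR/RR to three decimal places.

1.355

From the description: a = 1063, b = 700, c = 605, d = 704.
OR = (1063·704)/(700·605) = 748352/423500 = 1.76706
Risk in exposed = 1063/1763 = 0.60295; risk in unexposed = 605/1309 = 0.46218; RR = 1.30456
OR/RR = 1.76706 / 1.30456 = 1.35453
The outcome is not rare, so the OR lies further from 1 than the RR.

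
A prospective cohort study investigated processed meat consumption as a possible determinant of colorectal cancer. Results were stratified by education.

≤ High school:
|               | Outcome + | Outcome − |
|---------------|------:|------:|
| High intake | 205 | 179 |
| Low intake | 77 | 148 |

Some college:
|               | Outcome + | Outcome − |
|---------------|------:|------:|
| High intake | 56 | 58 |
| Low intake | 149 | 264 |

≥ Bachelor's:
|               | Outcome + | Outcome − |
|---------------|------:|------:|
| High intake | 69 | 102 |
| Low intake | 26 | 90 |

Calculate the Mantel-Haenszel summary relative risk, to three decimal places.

RR_MH = Σ(aᵢ·n₀ᵢ/nᵢ) / Σ(cᵢ·n₁ᵢ/nᵢ), with n₁ᵢ = aᵢ+bᵢ (exposed), n₀ᵢ = cᵢ+dᵢ (unexposed), nᵢ = n₁ᵢ+n₀ᵢ.
Stratum 1 (≤ High school): n₁ = 384, n₀ = 225, n = 609; a·n₀/n = 205·225/609 = 75.7389; c·n₁/n = 77·384/609 = 48.5517
Stratum 2 (Some college): n₁ = 114, n₀ = 413, n = 527; a·n₀/n = 56·413/527 = 43.8861; c·n₁/n = 149·114/527 = 32.2315
Stratum 3 (≥ Bachelor's): n₁ = 171, n₀ = 116, n = 287; a·n₀/n = 69·116/287 = 27.8885; c·n₁/n = 26·171/287 = 15.4913
RR_MH = (75.7389 + 43.8861 + 27.8885) / (48.5517 + 32.2315 + 15.4913) = 147.5136 / 96.2745 = 1.53222

1.532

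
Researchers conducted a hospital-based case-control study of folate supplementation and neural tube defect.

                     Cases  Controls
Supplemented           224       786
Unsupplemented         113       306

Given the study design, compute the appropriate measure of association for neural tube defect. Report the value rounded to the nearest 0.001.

0.772

Cells: a = 224, b = 786, c = 113, d = 306.
This is a hospital-based case-control study: participants were sampled on outcome status, so risks in the source population cannot be estimated directly — relative risk is not valid here. The odds ratio is the appropriate measure.
OR = (a·d)/(b·c) = (224 × 306) / (786 × 113) = 68544 / 88818 = 0.77174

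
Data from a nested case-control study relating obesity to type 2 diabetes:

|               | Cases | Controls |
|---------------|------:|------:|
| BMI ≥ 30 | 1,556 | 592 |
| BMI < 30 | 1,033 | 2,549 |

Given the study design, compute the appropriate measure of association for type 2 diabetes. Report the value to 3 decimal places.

Cells: a = 1556, b = 592, c = 1033, d = 2549.
This is a nested case-control study: participants were sampled on outcome status, so risks in the source population cannot be estimated directly — relative risk is not valid here. The odds ratio is the appropriate measure.
OR = (a·d)/(b·c) = (1556 × 2549) / (592 × 1033) = 3966244 / 611536 = 6.48571

6.486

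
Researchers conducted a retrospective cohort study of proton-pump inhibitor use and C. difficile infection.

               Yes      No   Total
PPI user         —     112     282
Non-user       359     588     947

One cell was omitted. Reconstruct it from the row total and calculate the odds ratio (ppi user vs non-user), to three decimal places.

2.486

The missing cell is in the exposed row: 282 − 112 = 170.
So a = 170, b = 112, c = 359, d = 588.
OR = (a·d)/(b·c) = (170 × 588) / (112 × 359) = 99960 / 40208 = 2.48607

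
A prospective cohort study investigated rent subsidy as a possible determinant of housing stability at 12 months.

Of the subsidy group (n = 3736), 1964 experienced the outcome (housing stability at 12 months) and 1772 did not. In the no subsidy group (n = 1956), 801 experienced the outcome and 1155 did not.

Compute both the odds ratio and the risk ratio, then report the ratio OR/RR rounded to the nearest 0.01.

From the description: a = 1964, b = 1772, c = 801, d = 1155.
OR = (1964·1155)/(1772·801) = 2268420/1419372 = 1.59819
Risk in exposed = 1964/3736 = 0.52570; risk in unexposed = 801/1956 = 0.40951; RR = 1.28372
OR/RR = 1.59819 / 1.28372 = 1.24496
The outcome is not rare, so the OR lies further from 1 than the RR.

1.24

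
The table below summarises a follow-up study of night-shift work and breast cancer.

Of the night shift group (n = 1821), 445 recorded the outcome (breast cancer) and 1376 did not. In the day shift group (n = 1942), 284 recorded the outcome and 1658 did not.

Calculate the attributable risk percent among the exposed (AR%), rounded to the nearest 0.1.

40.2

From the description: a = 445, b = 1376, c = 284, d = 1658.
Risk in exposed = 445/1821 = 0.24437; risk in unexposed = 284/1942 = 0.14624.
RR = 0.24437/0.14624 = 1.67102
AR% = (RR − 1)/RR × 100 = (1.67102 − 1)/1.67102 × 100 = 40.1562%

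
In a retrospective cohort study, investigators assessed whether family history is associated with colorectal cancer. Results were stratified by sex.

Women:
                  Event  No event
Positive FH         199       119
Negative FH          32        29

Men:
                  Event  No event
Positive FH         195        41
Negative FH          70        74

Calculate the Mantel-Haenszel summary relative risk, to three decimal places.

RR_MH = Σ(aᵢ·n₀ᵢ/nᵢ) / Σ(cᵢ·n₁ᵢ/nᵢ), with n₁ᵢ = aᵢ+bᵢ (exposed), n₀ᵢ = cᵢ+dᵢ (unexposed), nᵢ = n₁ᵢ+n₀ᵢ.
Stratum 1 (Women): n₁ = 318, n₀ = 61, n = 379; a·n₀/n = 199·61/379 = 32.0290; c·n₁/n = 32·318/379 = 26.8496
Stratum 2 (Men): n₁ = 236, n₀ = 144, n = 380; a·n₀/n = 195·144/380 = 73.8947; c·n₁/n = 70·236/380 = 43.4737
RR_MH = (32.0290 + 73.8947) / (26.8496 + 43.4737) = 105.9238 / 70.3233 = 1.50624

1.506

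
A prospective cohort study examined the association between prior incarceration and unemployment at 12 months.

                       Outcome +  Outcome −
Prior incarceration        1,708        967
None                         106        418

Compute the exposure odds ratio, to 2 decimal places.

Cells: a = 1708, b = 967, c = 106, d = 418.
OR = (a·d)/(b·c) = (1708 × 418) / (967 × 106) = 713944 / 102502 = 6.96517
The odds of unemployment at 12 months are about 6.97 times as high in the prior incarceration group.

6.97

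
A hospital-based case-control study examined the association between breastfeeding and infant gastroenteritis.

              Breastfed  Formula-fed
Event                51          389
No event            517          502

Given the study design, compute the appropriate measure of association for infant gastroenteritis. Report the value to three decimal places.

0.127

Reading the table with exposure as columns: a = 51 (Breastfed, case), b = 517 (Breastfed, non-case), c = 389 (Formula-fed, case), d = 502.
This is a hospital-based case-control study: participants were sampled on outcome status, so risks in the source population cannot be estimated directly — relative risk is not valid here. The odds ratio is the appropriate measure.
OR = (a·d)/(b·c) = (51 × 502) / (517 × 389) = 25602 / 201113 = 0.12730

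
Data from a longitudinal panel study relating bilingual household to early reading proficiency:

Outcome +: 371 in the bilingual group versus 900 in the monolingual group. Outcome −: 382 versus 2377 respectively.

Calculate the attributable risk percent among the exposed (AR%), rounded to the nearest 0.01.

44.26

From the description: a = 371, b = 382, c = 900, d = 2377.
Risk in exposed = 371/753 = 0.49270; risk in unexposed = 900/3277 = 0.27464.
RR = 0.49270/0.27464 = 1.79396
AR% = (RR − 1)/RR × 100 = (1.79396 − 1)/1.79396 × 100 = 44.2574%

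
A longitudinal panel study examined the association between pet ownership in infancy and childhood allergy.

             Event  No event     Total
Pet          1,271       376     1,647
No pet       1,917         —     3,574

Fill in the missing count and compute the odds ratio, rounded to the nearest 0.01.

2.92

The missing cell is in the unexposed row: 3574 − 1917 = 1657.
So a = 1271, b = 376, c = 1917, d = 1657.
OR = (a·d)/(b·c) = (1271 × 1657) / (376 × 1917) = 2106047 / 720792 = 2.92185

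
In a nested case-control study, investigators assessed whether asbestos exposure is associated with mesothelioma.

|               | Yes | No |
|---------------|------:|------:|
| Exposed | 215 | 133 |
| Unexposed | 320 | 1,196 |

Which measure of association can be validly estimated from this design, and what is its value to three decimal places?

6.042

Cells: a = 215, b = 133, c = 320, d = 1196.
This is a nested case-control study: participants were sampled on outcome status, so risks in the source population cannot be estimated directly — relative risk is not valid here. The odds ratio is the appropriate measure.
OR = (a·d)/(b·c) = (215 × 1196) / (133 × 320) = 257140 / 42560 = 6.04182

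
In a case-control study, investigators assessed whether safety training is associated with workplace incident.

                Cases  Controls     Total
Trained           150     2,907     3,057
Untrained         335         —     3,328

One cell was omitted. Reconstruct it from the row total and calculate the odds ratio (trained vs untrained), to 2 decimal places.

The missing cell is in the unexposed row: 3328 − 335 = 2993.
So a = 150, b = 2907, c = 335, d = 2993.
OR = (a·d)/(b·c) = (150 × 2993) / (2907 × 335) = 448950 / 973845 = 0.46101

0.46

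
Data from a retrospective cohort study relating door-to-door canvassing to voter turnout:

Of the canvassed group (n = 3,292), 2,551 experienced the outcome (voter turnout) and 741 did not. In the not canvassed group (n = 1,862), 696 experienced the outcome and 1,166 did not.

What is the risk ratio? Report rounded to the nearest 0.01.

From the description: a = 2551, b = 741, c = 696, d = 1166.
Risk in exposed = 2551/3292 = 0.77491; risk in unexposed = 696/1862 = 0.37379.
RR = 0.77491 / 0.37379 = 2.07310
The risk among the exposed is 2.07 times that among the unexposed.

2.07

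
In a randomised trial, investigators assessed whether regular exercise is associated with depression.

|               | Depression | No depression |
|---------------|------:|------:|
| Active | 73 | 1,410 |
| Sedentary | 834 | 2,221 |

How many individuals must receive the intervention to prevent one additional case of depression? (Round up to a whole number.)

5

Risk in treated group = 73/1483 = 0.04922; risk in control = 834/3055 = 0.27300.
Absolute risk reduction = 0.27300 − 0.04922 = 0.22377
NNT = 1 / ARR = 1 / 0.22377 = 4.469 → round up → 5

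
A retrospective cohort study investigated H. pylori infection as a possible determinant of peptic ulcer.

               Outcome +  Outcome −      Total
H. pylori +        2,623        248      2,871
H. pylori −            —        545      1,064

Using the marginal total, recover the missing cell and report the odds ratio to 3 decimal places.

11.106

The missing cell is in the unexposed row: 1064 − 545 = 519.
So a = 2623, b = 248, c = 519, d = 545.
OR = (a·d)/(b·c) = (2623 × 545) / (248 × 519) = 1429535 / 128712 = 11.10646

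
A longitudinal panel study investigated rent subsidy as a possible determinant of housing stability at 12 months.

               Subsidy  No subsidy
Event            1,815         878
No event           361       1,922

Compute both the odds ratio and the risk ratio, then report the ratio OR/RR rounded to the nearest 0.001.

Reading the table with exposure as columns: a = 1815 (Subsidy, case), b = 361 (Subsidy, non-case), c = 878 (No subsidy, case), d = 1922.
OR = (1815·1922)/(361·878) = 3488430/316958 = 11.00597
Risk in exposed = 1815/2176 = 0.83410; risk in unexposed = 878/2800 = 0.31357; RR = 2.66000
OR/RR = 11.00597 / 2.66000 = 4.13759
The outcome is not rare, so the OR lies further from 1 than the RR.

4.138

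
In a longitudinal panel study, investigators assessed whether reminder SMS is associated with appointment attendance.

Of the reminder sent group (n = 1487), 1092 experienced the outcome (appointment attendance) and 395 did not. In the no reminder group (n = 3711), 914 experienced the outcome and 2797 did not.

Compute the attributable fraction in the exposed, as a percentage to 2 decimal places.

From the description: a = 1092, b = 395, c = 914, d = 2797.
Risk in exposed = 1092/1487 = 0.73436; risk in unexposed = 914/3711 = 0.24629.
RR = 0.73436/0.24629 = 2.98165
AR% = (RR − 1)/RR × 100 = (2.98165 − 1)/2.98165 × 100 = 66.4615%

66.46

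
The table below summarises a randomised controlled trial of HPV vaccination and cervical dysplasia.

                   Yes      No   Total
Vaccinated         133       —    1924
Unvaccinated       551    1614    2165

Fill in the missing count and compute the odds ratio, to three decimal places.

0.218

The missing cell is in the exposed row: 1924 − 133 = 1791.
So a = 133, b = 1791, c = 551, d = 1614.
OR = (a·d)/(b·c) = (133 × 1614) / (1791 × 551) = 214662 / 986841 = 0.21752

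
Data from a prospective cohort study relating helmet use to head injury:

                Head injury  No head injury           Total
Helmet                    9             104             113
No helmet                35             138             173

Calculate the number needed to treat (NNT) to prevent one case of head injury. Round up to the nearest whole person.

9

Risk in treated group = 9/113 = 0.07965; risk in control = 35/173 = 0.20231.
Absolute risk reduction = 0.20231 − 0.07965 = 0.12267
NNT = 1 / ARR = 1 / 0.12267 = 8.152 → round up → 9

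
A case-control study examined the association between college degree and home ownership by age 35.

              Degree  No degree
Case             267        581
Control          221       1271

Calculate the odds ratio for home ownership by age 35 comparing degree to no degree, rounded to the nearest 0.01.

2.64

Reading the table with exposure as columns: a = 267 (Degree, case), b = 221 (Degree, non-case), c = 581 (No degree, case), d = 1271.
OR = (a·d)/(b·c) = (267 × 1271) / (221 × 581) = 339357 / 128401 = 2.64295
The odds of home ownership by age 35 are about 2.64 times as high in the degree group.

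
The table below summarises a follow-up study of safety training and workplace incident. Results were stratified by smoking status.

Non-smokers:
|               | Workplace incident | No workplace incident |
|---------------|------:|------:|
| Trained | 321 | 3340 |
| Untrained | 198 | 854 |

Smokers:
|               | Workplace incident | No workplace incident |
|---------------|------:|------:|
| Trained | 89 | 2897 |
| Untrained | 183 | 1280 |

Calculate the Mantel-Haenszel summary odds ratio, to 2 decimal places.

OR_MH = Σ(aᵢdᵢ/nᵢ) / Σ(bᵢcᵢ/nᵢ), where nᵢ is the stratum total.
Stratum 1 (Non-smokers): n = 4713; a·d/n = 321·854/4713 = 58.1655; b·c/n = 3340·198/4713 = 140.3183
Stratum 2 (Smokers): n = 4449; a·d/n = 89·1280/4449 = 25.6058; b·c/n = 2897·183/4449 = 119.1618
OR_MH = (58.1655 + 25.6058) / (140.3183 + 119.1618) = 83.7713 / 259.4801 = 0.32284

0.32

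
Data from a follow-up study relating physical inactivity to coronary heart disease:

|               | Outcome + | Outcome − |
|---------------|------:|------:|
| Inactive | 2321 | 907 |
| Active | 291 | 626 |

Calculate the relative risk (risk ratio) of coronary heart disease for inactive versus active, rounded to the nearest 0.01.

Cells: a = 2321, b = 907, c = 291, d = 626.
Risk in exposed = 2321/3228 = 0.71902; risk in unexposed = 291/917 = 0.31734.
RR = 0.71902 / 0.31734 = 2.26578
The risk among the exposed is 2.27 times that among the unexposed.

2.27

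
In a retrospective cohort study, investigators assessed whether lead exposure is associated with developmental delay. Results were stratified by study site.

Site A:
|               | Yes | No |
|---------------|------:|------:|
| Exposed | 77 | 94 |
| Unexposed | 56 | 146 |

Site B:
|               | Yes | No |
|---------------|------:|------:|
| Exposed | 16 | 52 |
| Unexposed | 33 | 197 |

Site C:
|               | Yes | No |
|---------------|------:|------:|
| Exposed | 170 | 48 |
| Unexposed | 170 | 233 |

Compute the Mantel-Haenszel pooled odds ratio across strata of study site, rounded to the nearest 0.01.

OR_MH = Σ(aᵢdᵢ/nᵢ) / Σ(bᵢcᵢ/nᵢ), where nᵢ is the stratum total.
Stratum 1 (Site A): n = 373; a·d/n = 77·146/373 = 30.1394; b·c/n = 94·56/373 = 14.1126
Stratum 2 (Site B): n = 298; a·d/n = 16·197/298 = 10.5772; b·c/n = 52·33/298 = 5.7584
Stratum 3 (Site C): n = 621; a·d/n = 170·233/621 = 63.7842; b·c/n = 48·170/621 = 13.1401
OR_MH = (30.1394 + 10.5772 + 63.7842) / (14.1126 + 5.7584 + 13.1401) = 104.5008 / 33.0111 = 3.16563

3.17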